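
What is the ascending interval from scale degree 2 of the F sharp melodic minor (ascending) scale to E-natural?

Scale degree 2 of F# melodic minor (ascending) is G#.
G# up to E: letters G→E make it a sixth; 8 semitones makes it minor.

minor sixth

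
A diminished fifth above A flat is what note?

Ebb

A up a perfect fifth is E, so the target letter is E.
From Ab, a diminished fifth is 6 semitones up: Ebb.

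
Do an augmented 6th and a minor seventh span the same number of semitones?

Yes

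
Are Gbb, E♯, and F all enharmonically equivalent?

Gbb = pitch class 5 and E# = pitch class 5 and F = pitch class 5 — the same pitch class, so they are enharmonic equivalents.

Yes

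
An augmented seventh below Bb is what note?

Cbb

B down a major seventh is C, so the target letter is C.
From Bb, an augmented seventh is 12 semitones down: Cbb.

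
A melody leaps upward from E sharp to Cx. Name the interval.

major sixth

The letter names run E→C, a span of 5 letter steps, so the interval is some kind of sixth.
E# to C## is 9 semitones. A major sixth is 9, so 9 makes it major.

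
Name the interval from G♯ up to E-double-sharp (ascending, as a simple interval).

The letter names run G→E, a span of 5 letter steps, so the interval is some kind of sixth.
G# to E## is 10 semitones. A major sixth is 9, so 10 makes it augmented.

augmented sixth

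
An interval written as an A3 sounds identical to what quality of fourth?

An augmented third spans 5 semitones.
A fourth spanning 5 semitones is perfect (the perfect fourth is 5).

perfect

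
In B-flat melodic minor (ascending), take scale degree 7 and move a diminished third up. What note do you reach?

Scale degree 7 of Bb melodic minor (ascending) is A.
A diminished third (2 semitones) above A lands on the letter C, giving Cb.

Cb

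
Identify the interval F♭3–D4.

augmented sixth

The letter names run F→D, a span of 5 letter steps, so the interval is some kind of sixth.
Fb to D is 10 semitones. A major sixth is 9, so 10 makes it augmented.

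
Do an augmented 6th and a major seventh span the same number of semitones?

No

An augmented sixth spans 10 semitones; a major seventh spans 11.
The spans differ, so they are not enharmonic equivalents.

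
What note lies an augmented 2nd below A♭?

A second below A lands on the letter G.
An augmented second spans 3 semitones, so Ab moves to pitch class 5. On the letter G that is Gbb.

Gbb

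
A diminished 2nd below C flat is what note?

A second below C lands on the letter B.
A diminished second spans 0 semitones, so Cb moves to pitch class 11. On the letter B that is B.

B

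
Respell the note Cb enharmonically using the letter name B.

B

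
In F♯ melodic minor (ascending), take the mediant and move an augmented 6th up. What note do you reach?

F##

The mediant of F# melodic minor (ascending) is A.
An augmented sixth (10 semitones) above A lands on the letter F, giving F##.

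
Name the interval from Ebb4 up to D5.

The letter names run E→D, a span of 6 letter steps, so the interval is some kind of seventh.
Ebb to D is 12 semitones. A major seventh is 11, so 12 makes it augmented.

augmented seventh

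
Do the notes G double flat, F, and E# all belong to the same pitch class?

Gbb = pitch class 5 and F = pitch class 5 and E# = pitch class 5 — the same pitch class, so they are enharmonic equivalents.

Yes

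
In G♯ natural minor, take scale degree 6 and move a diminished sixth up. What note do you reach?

Scale degree 6 of G# natural minor is E.
A diminished sixth (7 semitones) above E lands on the letter C, giving Cb.

Cb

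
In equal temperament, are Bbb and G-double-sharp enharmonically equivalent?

Yes

Bbb = pitch class 9 and G## = pitch class 9 — the same pitch class, so they are enharmonic equivalents.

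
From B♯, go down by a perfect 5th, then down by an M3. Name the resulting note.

A perfect fifth down from B# is E# (letter E, 7 semitones down).
A major third down from E# is C# (letter C, 4 semitones down).

C#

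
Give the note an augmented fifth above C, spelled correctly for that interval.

G#

C up a perfect fifth is G, so the target letter is G.
From C, an augmented fifth is 8 semitones up: G#.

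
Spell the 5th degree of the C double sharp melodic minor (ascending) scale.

Degree 5 takes the letter 4 steps above C, which is G.
In melodic minor (ascending), degree 5 sits 7 semitones above the tonic. C## + 7 semitones is pitch class 9, spelled on G as G##.

G##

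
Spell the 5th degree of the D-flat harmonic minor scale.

Ab

Degree 5 takes the letter 4 steps above D, which is A.
In harmonic minor, degree 5 sits 7 semitones above the tonic. Db + 7 semitones is pitch class 8, spelled on A as Ab.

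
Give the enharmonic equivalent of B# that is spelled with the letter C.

C

Plain C sits at the same pitch as B#, so on the letter C the same pitch needs a natural: C.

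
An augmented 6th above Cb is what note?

C up a major sixth is A, so the target letter is A.
From Cb, an augmented sixth is 10 semitones up: A.

A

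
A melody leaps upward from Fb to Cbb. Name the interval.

diminished fifth

The letter names run F→C, a span of 4 letter steps, so the interval is some kind of fifth.
Fb to Cbb is 6 semitones. A perfect fifth is 7, so 6 makes it diminished.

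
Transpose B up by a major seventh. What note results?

B up a major seventh is A#, so the target letter is A.
From B, a major seventh is 11 semitones up: A#.

A#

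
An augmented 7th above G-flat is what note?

G up a major seventh is F#, so the target letter is F.
From Gb, an augmented seventh is 12 semitones up: F#.

F#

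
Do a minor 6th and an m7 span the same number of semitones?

A minor sixth spans 8 semitones; a minor seventh spans 10.
The spans differ, so they are not enharmonic equivalents.

No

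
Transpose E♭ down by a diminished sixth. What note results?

G#

E down a major sixth is G, so the target letter is G.
From Eb, a diminished sixth is 7 semitones down: G#.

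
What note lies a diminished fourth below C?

G#

C down a perfect fourth is G, so the target letter is G.
From C, a diminished fourth is 4 semitones down: G#.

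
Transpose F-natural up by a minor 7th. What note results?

A seventh above F lands on the letter E.
A minor seventh spans 10 semitones, so F moves to pitch class 3. On the letter E that is Eb.

Eb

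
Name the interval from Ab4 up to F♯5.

The letter names run A→F, a span of 5 letter steps, so the interval is some kind of sixth.
Ab to F# is 10 semitones. A major sixth is 9, so 10 makes it augmented.

augmented sixth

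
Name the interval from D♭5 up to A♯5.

Counting letters D–E–F–G–A gives a fifth.
Db→A# = 9 semitones, 2 wider than the perfect fifth (7), so doubly augmented.

doubly augmented fifth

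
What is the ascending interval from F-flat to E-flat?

The letter names run F→E, a span of 6 letter steps, so the interval is some kind of seventh.
Fb to Eb is 11 semitones. A major seventh is 11, so 11 makes it major.

major seventh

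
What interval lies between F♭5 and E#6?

The letter names run F→E, a span of 6 letter steps, so the interval is some kind of seventh.
Fb to E# is 13 semitones. A major seventh is 11, so 13 makes it doubly augmented.

doubly augmented seventh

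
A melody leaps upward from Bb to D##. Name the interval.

doubly augmented third

Counting letters B–C–D gives a third.
Bb→D## = 6 semitones, 2 wider than the major third (4), so doubly augmented.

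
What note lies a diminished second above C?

Dbb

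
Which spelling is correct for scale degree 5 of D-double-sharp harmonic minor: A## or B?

A##

Each scale degree takes a distinct letter name. Degree 5 of a scale on D must use the letter A.
A## and B are enharmonically the same pitch, but only A## uses the letter A, so it is the correct spelling here.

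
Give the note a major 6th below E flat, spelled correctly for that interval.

E down a major sixth is G, so the target letter is G.
From Eb, a major sixth is 9 semitones down: Gb.

Gb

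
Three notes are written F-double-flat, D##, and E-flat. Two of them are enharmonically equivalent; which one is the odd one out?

In 12-tone equal temperament, enharmonic equivalents share a pitch class. Fbb is pitch class 3; D## is pitch class 4; Eb is pitch class 3.
Fbb and Eb share pitch class 3, while D## is pitch class 4.

D##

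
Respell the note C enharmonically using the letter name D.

Dbb

C is pitch class 0. The letter D alone is pitch class 2.
To reach pitch class 0 from D requires an offset of -2 semitones, i.e. double flat: Dbb.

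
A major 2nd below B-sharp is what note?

A second below B lands on the letter A.
A major second spans 2 semitones, so B# moves to pitch class 10. On the letter A that is A#.

A#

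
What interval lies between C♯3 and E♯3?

Counting letters C–D–E gives a third.
C#→E# = 4 semitones, exactly the major third.

major third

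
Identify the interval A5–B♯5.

augmented second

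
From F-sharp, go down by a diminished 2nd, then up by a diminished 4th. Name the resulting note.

A diminished second down from F# is E## (letter E, 0 semitones down).
A diminished fourth up from E## is A# (letter A, 4 semitones up).

A#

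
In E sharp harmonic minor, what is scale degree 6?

Degree 6 takes the letter 5 steps above E, which is C.
In harmonic minor, degree 6 sits 8 semitones above the tonic. E# + 8 semitones is pitch class 1, spelled on C as C#.

C#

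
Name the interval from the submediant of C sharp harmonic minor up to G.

minor seventh

The submediant of C# harmonic minor is A.
A up to G: letters A→G make it a seventh; 10 semitones makes it minor.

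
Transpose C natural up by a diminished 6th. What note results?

C up a major sixth is A, so the target letter is A.
From C, a diminished sixth is 7 semitones up: Abb.

Abb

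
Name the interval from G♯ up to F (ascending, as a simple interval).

The letter names run G→F, a span of 6 letter steps, so the interval is some kind of seventh.
G# to F is 9 semitones. A major seventh is 11, so 9 makes it diminished.

diminished seventh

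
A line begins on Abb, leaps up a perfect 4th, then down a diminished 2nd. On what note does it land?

C

A perfect fourth up from Abb is Dbb (letter D, 5 semitones up).
A diminished second down from Dbb is C (letter C, 0 semitones down).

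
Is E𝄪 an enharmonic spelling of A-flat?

No

E## is pitch class 6; Ab is pitch class 8.
The pitch classes differ (6 vs. 8), so they are not enharmonic equivalents.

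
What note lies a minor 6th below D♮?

A sixth below D lands on the letter F.
A minor sixth spans 8 semitones, so D moves to pitch class 6. On the letter F that is F#.

F#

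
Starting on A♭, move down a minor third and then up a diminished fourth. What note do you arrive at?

A minor third down from Ab is F (letter F, 3 semitones down).
A diminished fourth up from F is Bbb (letter B, 4 semitones up).

Bbb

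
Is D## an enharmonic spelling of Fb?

Yes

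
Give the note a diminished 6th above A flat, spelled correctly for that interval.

Fbb

A sixth above A lands on the letter F.
A diminished sixth spans 7 semitones, so Ab moves to pitch class 3. On the letter F that is Fbb.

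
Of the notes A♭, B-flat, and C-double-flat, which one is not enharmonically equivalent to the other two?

Ab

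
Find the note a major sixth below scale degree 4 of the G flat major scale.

Ebb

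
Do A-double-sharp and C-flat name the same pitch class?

Yes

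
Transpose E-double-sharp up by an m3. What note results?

G##

A third above E lands on the letter G.
A minor third spans 3 semitones, so E## moves to pitch class 9. On the letter G that is G##.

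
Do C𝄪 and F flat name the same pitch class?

Two spellings are enharmonically equivalent only if they share a pitch class.
Here C## → 2, Fb → 4; 2 ≠ 4, so they are not.

No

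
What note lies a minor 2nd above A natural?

A up a major second is B, so the target letter is B.
From A, a minor second is 1 semitone up: Bb.

Bb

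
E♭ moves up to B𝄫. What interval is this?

Counting letters E–F–G–A–B gives a fifth.
Eb→Bbb = 6 semitones, 1 narrower than the perfect fifth (7), so diminished.

diminished fifth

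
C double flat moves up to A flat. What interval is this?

augmented sixth

Counting letters C–D–E–F–G–A gives a sixth.
Cbb→Ab = 10 semitones, 1 wider than the major sixth (9), so augmented.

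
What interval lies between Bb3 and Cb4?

Counting letters B–C gives a second.
Bb→Cb = 1 semitone, 1 narrower than the major second (2), so minor.

minor second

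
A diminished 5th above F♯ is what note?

C

F up a perfect fifth is C, so the target letter is C.
From F#, a diminished fifth is 6 semitones up: C.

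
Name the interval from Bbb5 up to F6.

augmented fifth

The letter names run B→F, a span of 4 letter steps, so the interval is some kind of fifth.
Bbb to F is 8 semitones. A perfect fifth is 7, so 8 makes it augmented.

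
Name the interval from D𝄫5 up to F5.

The letter names run D→F, a span of 2 letter steps, so the interval is some kind of third.
Dbb to F is 5 semitones. A major third is 4, so 5 makes it augmented.

augmented third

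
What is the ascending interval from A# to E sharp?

perfect fifth

Counting letters A–B–C–D–E gives a fifth.
A#→E# = 7 semitones, exactly the perfect fifth.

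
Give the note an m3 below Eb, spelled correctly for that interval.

A third below E lands on the letter C.
A minor third spans 3 semitones, so Eb moves to pitch class 0. On the letter C that is C.

C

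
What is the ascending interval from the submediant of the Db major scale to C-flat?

minor second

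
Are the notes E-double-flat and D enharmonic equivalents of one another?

Yes

Ebb is pitch class 2; D is pitch class 2.
All spellings map to pitch class 2, so they are enharmonically equivalent.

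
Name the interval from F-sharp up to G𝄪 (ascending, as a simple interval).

augmented second

The letter names run F→G, a span of 1 letter step, so the interval is some kind of second.
F# to G## is 3 semitones. A major second is 2, so 3 makes it augmented.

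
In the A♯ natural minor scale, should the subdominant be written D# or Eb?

D#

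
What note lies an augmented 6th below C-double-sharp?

C down a major sixth is Eb, so the target letter is E.
From C##, an augmented sixth is 10 semitones down: E.

E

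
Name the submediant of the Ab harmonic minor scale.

Fb

Degree 6 takes the letter 5 steps above A, which is F.
In harmonic minor, degree 6 sits 8 semitones above the tonic. Ab + 8 semitones is pitch class 4, spelled on F as Fb.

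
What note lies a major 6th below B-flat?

Db

A sixth below B lands on the letter D.
A major sixth spans 9 semitones, so Bb moves to pitch class 1. On the letter D that is Db.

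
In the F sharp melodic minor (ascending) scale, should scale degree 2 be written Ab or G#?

G#

Each scale degree takes a distinct letter name. Degree 2 of a scale on F must use the letter G.
G# and Ab are enharmonically the same pitch, but only G# uses the letter G, so it is the correct spelling here.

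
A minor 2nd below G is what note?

F#

G down a major second is F, so the target letter is F.
From G, a minor second is 1 semitone down: F#.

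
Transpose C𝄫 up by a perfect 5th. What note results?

A fifth above C lands on the letter G.
A perfect fifth spans 7 semitones, so Cbb moves to pitch class 5. On the letter G that is Gbb.

Gbb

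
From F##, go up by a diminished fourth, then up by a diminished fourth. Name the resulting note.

Eb

A diminished fourth up from F## is B (letter B, 4 semitones up).
A diminished fourth up from B is Eb (letter E, 4 semitones up).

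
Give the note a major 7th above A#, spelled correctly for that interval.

A seventh above A lands on the letter G.
A major seventh spans 11 semitones, so A# moves to pitch class 9. On the letter G that is G##.

G##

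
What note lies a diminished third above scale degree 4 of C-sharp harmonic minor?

Scale degree 4 of C# harmonic minor is F#.
A diminished third (2 semitones) above F# lands on the letter A, giving Ab.

Ab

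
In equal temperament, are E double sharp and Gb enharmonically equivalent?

Yes

E## = pitch class 6 and Gb = pitch class 6 — the same pitch class, so they are enharmonic equivalents.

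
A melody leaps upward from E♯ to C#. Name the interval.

The letter names run E→C, a span of 5 letter steps, so the interval is some kind of sixth.
E# to C# is 8 semitones. A major sixth is 9, so 8 makes it minor.

minor sixth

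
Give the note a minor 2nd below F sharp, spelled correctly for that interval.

E#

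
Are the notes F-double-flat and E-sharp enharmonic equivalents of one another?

Fbb is pitch class 3; E# is pitch class 5.
The pitch classes differ (3 vs. 5), so they are not enharmonic equivalents.

No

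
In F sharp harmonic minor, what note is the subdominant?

B

Degree 4 takes the letter 3 steps above F, which is B.
In harmonic minor, degree 4 sits 5 semitones above the tonic. F# + 5 semitones is pitch class 11, spelled on B as B.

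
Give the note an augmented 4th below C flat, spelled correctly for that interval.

Gbb

A fourth below C lands on the letter G.
An augmented fourth spans 6 semitones, so Cb moves to pitch class 5. On the letter G that is Gbb.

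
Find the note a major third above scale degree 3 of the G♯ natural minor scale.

D#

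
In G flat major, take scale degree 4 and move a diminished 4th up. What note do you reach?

Fbb

Scale degree 4 of Gb major is Cb.
A diminished fourth (4 semitones) above Cb lands on the letter F, giving Fbb.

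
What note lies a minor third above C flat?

A third above C lands on the letter E.
A minor third spans 3 semitones, so Cb moves to pitch class 2. On the letter E that is Ebb.

Ebb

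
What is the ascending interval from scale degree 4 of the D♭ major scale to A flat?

major second

Scale degree 4 of Db major is Gb.
Gb up to Ab: letters G→A make it a second; 2 semitones makes it major.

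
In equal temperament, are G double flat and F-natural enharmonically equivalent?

Yes

Gbb = pitch class 5 and F = pitch class 5 — the same pitch class, so they are enharmonic equivalents.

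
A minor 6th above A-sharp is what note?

A sixth above A lands on the letter F.
A minor sixth spans 8 semitones, so A# moves to pitch class 6. On the letter F that is F#.

F#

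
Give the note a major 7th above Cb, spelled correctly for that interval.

A seventh above C lands on the letter B.
A major seventh spans 11 semitones, so Cb moves to pitch class 10. On the letter B that is Bb.

Bb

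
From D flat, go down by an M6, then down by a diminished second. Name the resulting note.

A major sixth down from Db is Fb (letter F, 9 semitones down).
A diminished second down from Fb is E (letter E, 0 semitones down).

E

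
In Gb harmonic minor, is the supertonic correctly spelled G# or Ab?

Ab

Each scale degree takes a distinct letter name. Degree 2 of a scale on G must use the letter A.
Ab and G# are enharmonically the same pitch, but only Ab uses the letter A, so it is the correct spelling here.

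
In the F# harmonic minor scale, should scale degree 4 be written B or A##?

Each scale degree takes a distinct letter name. Degree 4 of a scale on F must use the letter B.
B and A## are enharmonically the same pitch, but only B uses the letter B, so it is the correct spelling here.

B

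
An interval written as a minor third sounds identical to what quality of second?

augmented

A minor third spans 3 semitones.
A second spanning 3 semitones is augmented (the major second is 2).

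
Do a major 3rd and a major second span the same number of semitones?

No

A major third spans 4 semitones; a major second spans 2.
The spans differ, so they are not enharmonic equivalents.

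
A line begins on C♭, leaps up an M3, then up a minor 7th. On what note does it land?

A major third up from Cb is Eb (letter E, 4 semitones up).
A minor seventh up from Eb is Db (letter D, 10 semitones up).

Db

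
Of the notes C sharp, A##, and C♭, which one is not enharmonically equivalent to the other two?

C#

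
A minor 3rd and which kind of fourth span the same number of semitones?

doubly diminished

A minor third spans 3 semitones.
A fourth spanning 3 semitones is doubly diminished (the perfect fourth is 5).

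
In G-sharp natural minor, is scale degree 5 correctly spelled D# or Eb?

D#

Each scale degree takes a distinct letter name. Degree 5 of a scale on G must use the letter D.
D# and Eb are enharmonically the same pitch, but only D# uses the letter D, so it is the correct spelling here.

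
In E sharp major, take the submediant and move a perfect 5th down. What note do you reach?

F##

The submediant of E# major is C##.
A perfect fifth (7 semitones) below C## lands on the letter F, giving F##.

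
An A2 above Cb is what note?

D

C up a major second is D, so the target letter is D.
From Cb, an augmented second is 3 semitones up: D.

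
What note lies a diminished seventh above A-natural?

Gb

A seventh above A lands on the letter G.
A diminished seventh spans 9 semitones, so A moves to pitch class 6. On the letter G that is Gb.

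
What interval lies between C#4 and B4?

Counting letters C–D–E–F–G–A–B gives a seventh.
C#→B = 10 semitones, 1 narrower than the major seventh (11), so minor.

minor seventh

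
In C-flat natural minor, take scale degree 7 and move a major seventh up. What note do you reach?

Ab

Scale degree 7 of Cb natural minor is Bbb.
A major seventh (11 semitones) above Bbb lands on the letter A, giving Ab.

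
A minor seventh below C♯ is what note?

A seventh below C lands on the letter D.
A minor seventh spans 10 semitones, so C# moves to pitch class 3. On the letter D that is D#.

D#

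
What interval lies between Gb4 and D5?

Counting letters G–A–B–C–D gives a fifth.
Gb→D = 8 semitones, 1 wider than the perfect fifth (7), so augmented.

augmented fifth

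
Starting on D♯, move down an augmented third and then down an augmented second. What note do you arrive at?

Abb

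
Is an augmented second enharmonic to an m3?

Yes

An augmented second spans 3 semitones; a minor third spans 3.
They are enharmonically equivalent.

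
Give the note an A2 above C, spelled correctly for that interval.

A second above C lands on the letter D.
An augmented second spans 3 semitones, so C moves to pitch class 3. On the letter D that is D#.

D#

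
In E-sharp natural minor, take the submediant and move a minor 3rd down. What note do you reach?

A#

The submediant of E# natural minor is C#.
A minor third (3 semitones) below C# lands on the letter A, giving A#.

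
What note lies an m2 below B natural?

A#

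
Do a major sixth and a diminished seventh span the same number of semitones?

A major sixth spans 9 semitones; a diminished seventh spans 9.
They are enharmonically equivalent.

Yes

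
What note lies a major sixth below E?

E down a major sixth is G, so the target letter is G.
From E, a major sixth is 9 semitones down: G.

G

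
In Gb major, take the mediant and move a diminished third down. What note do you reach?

The mediant of Gb major is Bb.
A diminished third (2 semitones) below Bb lands on the letter G, giving G#.

G#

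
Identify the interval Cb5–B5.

augmented seventh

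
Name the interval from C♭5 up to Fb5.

perfect fourth

Counting letters C–D–E–F gives a fourth.
Cb→Fb = 5 semitones, exactly the perfect fourth.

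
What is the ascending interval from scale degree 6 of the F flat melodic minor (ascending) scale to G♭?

perfect fourth

Scale degree 6 of Fb melodic minor (ascending) is Db.
Db up to Gb: letters D→G make it a fourth; 5 semitones makes it perfect.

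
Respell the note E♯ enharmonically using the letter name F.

F

E# is pitch class 5. The letter F alone is pitch class 5.
Pitch class 5 on F needs no accidental: F.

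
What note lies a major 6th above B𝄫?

A sixth above B lands on the letter G.
A major sixth spans 9 semitones, so Bbb moves to pitch class 6. On the letter G that is Gb.

Gb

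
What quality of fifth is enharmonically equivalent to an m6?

augmented

A minor sixth spans 8 semitones.
A fifth spanning 8 semitones is augmented (the perfect fifth is 7).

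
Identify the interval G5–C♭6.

Counting letters G–A–B–C gives a fourth.
G→Cb = 4 semitones, 1 narrower than the perfect fourth (5), so diminished.

diminished fourth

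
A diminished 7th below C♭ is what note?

D

C down a major seventh is Db, so the target letter is D.
From Cb, a diminished seventh is 9 semitones down: D.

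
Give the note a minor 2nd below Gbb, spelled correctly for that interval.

Fb

A second below G lands on the letter F.
A minor second spans 1 semitone, so Gbb moves to pitch class 4. On the letter F that is Fb.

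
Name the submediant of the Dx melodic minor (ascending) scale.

B##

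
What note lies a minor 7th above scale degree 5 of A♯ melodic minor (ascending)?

Scale degree 5 of A# melodic minor (ascending) is E#.
A minor seventh (10 semitones) above E# lands on the letter D, giving D#.

D#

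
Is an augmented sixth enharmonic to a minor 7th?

Yes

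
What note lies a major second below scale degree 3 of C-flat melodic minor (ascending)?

Scale degree 3 of Cb melodic minor (ascending) is Ebb.
A major second (2 semitones) below Ebb lands on the letter D, giving Dbb.

Dbb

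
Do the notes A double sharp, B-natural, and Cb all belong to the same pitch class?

Yes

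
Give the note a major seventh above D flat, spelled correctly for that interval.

C

D up a major seventh is C#, so the target letter is C.
From Db, a major seventh is 11 semitones up: C.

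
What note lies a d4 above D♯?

G

D up a perfect fourth is G, so the target letter is G.
From D#, a diminished fourth is 4 semitones up: G.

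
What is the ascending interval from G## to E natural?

diminished sixth

The letter names run G→E, a span of 5 letter steps, so the interval is some kind of sixth.
G## to E is 7 semitones. A major sixth is 9, so 7 makes it diminished.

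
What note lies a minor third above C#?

E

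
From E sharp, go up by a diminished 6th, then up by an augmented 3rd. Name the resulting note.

E#

A diminished sixth up from E# is C (letter C, 7 semitones up).
An augmented third up from C is E# (letter E, 5 semitones up).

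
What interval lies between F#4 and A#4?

major third

Counting letters F–G–A gives a third.
F#→A# = 4 semitones, exactly the major third.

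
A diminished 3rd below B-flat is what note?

A third below B lands on the letter G.
A diminished third spans 2 semitones, so Bb moves to pitch class 8. On the letter G that is G#.

G#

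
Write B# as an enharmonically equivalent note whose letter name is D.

B# is pitch class 0. The letter D alone is pitch class 2.
To reach pitch class 0 from D requires an offset of -2 semitones, i.e. double flat: Dbb.

Dbb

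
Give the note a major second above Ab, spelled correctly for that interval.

Bb

A second above A lands on the letter B.
A major second spans 2 semitones, so Ab moves to pitch class 10. On the letter B that is Bb.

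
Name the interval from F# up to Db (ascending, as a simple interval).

diminished sixth

Counting letters F–G–A–B–C–D gives a sixth.
F#→Db = 7 semitones, 2 narrower than the major sixth (9), so diminished.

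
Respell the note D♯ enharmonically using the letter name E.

Eb

D# is pitch class 3. The letter E alone is pitch class 4.
To reach pitch class 3 from E requires an offset of -1 semitone, i.e. flat: Eb.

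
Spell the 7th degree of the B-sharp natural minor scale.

A#

Degree 7 takes the letter 6 steps above B, which is A.
In natural minor, degree 7 sits 10 semitones above the tonic. B# + 10 semitones is pitch class 10, spelled on A as A#.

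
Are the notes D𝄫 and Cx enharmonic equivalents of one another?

Two spellings are enharmonically equivalent only if they share a pitch class.
Here Dbb → 0, C## → 2; 0 ≠ 2, so they are not.

No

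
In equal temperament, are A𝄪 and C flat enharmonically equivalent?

Yes

A## is pitch class 11; Cb is pitch class 11.
All spellings map to pitch class 11, so they are enharmonically equivalent.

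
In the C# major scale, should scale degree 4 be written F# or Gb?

Each scale degree takes a distinct letter name. Degree 4 of a scale on C must use the letter F.
F# and Gb are enharmonically the same pitch, but only F# uses the letter F, so it is the correct spelling here.

F#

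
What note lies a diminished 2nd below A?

A down a major second is G, so the target letter is G.
From A, a diminished second is 0 semitones down: G##.

G##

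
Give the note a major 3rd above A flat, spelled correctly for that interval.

C

A up a major third is C#, so the target letter is C.
From Ab, a major third is 4 semitones up: C.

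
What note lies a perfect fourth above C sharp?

A fourth above C lands on the letter F.
A perfect fourth spans 5 semitones, so C# moves to pitch class 6. On the letter F that is F#.

F#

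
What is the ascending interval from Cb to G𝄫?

diminished fifth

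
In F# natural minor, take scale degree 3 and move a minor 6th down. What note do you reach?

Scale degree 3 of F# natural minor is A.
A minor sixth (8 semitones) below A lands on the letter C, giving C#.

C#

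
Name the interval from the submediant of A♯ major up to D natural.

The submediant of A# major is F##.
F## up to D: letters F→D make it a sixth; 7 semitones makes it diminished.

diminished sixth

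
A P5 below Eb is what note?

E down a perfect fifth is A, so the target letter is A.
From Eb, a perfect fifth is 7 semitones down: Ab.

Ab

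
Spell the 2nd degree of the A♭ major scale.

The Ab major scale runs Ab Bb C Db Eb F G.
Degree 2 is Bb.

Bb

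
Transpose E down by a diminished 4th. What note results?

E down a perfect fourth is B, so the target letter is B.
From E, a diminished fourth is 4 semitones down: B#.

B#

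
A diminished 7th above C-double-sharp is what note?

B

A seventh above C lands on the letter B.
A diminished seventh spans 9 semitones, so C## moves to pitch class 11. On the letter B that is B.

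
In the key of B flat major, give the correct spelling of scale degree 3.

Degree 3 takes the letter 2 steps above B, which is D.
In major, degree 3 sits 4 semitones above the tonic. Bb + 4 semitones is pitch class 2, spelled on D as D.

D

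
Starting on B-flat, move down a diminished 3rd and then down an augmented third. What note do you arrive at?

Eb

A diminished third down from Bb is G# (letter G, 2 semitones down).
An augmented third down from G# is Eb (letter E, 5 semitones down).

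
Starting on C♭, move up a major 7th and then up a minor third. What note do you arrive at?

Db

A major seventh up from Cb is Bb (letter B, 11 semitones up).
A minor third up from Bb is Db (letter D, 3 semitones up).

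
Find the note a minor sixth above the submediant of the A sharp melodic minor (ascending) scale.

D#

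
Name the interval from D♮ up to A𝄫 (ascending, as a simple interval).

The letter names run D→A, a span of 4 letter steps, so the interval is some kind of fifth.
D to Abb is 5 semitones. A perfect fifth is 7, so 5 makes it doubly diminished.

doubly diminished fifth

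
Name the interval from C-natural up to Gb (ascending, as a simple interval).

Counting letters C–D–E–F–G gives a fifth.
C→Gb = 6 semitones, 1 narrower than the perfect fifth (7), so diminished.

diminished fifth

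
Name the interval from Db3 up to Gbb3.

diminished fourth

The letter names run D→G, a span of 3 letter steps, so the interval is some kind of fourth.
Db to Gbb is 4 semitones. A perfect fourth is 5, so 4 makes it diminished.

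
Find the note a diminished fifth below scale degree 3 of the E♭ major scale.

C#

Scale degree 3 of Eb major is G.
A diminished fifth (6 semitones) below G lands on the letter C, giving C#.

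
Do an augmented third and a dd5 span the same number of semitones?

An augmented third spans 5 semitones; a doubly diminished fifth spans 5.
They are enharmonically equivalent.

Yes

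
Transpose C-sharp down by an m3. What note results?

A#

C down a major third is Ab, so the target letter is A.
From C#, a minor third is 3 semitones down: A#.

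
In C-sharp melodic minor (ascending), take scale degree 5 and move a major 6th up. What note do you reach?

Scale degree 5 of C# melodic minor (ascending) is G#.
A major sixth (9 semitones) above G# lands on the letter E, giving E#.

E#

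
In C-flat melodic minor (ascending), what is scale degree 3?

Ebb

Degree 3 takes the letter 2 steps above C, which is E.
In melodic minor (ascending), degree 3 sits 3 semitones above the tonic. Cb + 3 semitones is pitch class 2, spelled on E as Ebb.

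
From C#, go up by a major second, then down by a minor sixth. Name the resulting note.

F##

A major second up from C# is D# (letter D, 2 semitones up).
A minor sixth down from D# is F## (letter F, 8 semitones down).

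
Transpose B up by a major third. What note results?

D#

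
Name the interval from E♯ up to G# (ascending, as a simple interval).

minor third

Counting letters E–F–G gives a third.
E#→G# = 3 semitones, 1 narrower than the major third (4), so minor.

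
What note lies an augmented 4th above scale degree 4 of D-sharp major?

Scale degree 4 of D# major is G#.
An augmented fourth (6 semitones) above G# lands on the letter C, giving C##.

C##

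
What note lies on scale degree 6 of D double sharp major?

B##

Degree 6 takes the letter 5 steps above D, which is B.
In major, degree 6 sits 9 semitones above the tonic. D## + 9 semitones is pitch class 1, spelled on B as B##.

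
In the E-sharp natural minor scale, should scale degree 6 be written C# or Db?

Each scale degree takes a distinct letter name. Degree 6 of a scale on E must use the letter C.
C# and Db are enharmonically the same pitch, but only C# uses the letter C, so it is the correct spelling here.

C#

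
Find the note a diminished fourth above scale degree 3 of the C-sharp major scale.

Scale degree 3 of C# major is E#.
A diminished fourth (4 semitones) above E# lands on the letter A, giving A.

A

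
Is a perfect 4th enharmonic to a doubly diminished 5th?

A perfect fourth spans 5 semitones; a doubly diminished fifth spans 5.
They are enharmonically equivalent.

Yes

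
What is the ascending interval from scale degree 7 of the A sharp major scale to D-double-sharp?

perfect fifth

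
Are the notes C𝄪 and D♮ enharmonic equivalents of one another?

C## = pitch class 2 and D = pitch class 2 — the same pitch class, so they are enharmonic equivalents.

Yes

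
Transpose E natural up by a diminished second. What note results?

A second above E lands on the letter F.
A diminished second spans 0 semitones, so E moves to pitch class 4. On the letter F that is Fb.

Fb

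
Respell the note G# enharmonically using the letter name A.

Ab

G# is pitch class 8. The letter A alone is pitch class 9.
To reach pitch class 8 from A requires an offset of -1 semitone, i.e. flat: Ab.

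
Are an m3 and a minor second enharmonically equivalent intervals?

No

A minor third spans 3 semitones; a minor second spans 1.
The spans differ, so they are not enharmonic equivalents.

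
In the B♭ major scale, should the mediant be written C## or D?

Each scale degree takes a distinct letter name. Degree 3 of a scale on B must use the letter D.
D and C## are enharmonically the same pitch, but only D uses the letter D, so it is the correct spelling here.

D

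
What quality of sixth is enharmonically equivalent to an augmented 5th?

minor

An augmented fifth spans 8 semitones.
A sixth spanning 8 semitones is minor (the major sixth is 9).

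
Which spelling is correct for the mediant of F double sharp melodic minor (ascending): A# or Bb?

Each scale degree takes a distinct letter name. Degree 3 of a scale on F must use the letter A.
A# and Bb are enharmonically the same pitch, but only A# uses the letter A, so it is the correct spelling here.

A#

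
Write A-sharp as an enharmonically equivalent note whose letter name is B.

Bb

A# is pitch class 10. The letter B alone is pitch class 11.
To reach pitch class 10 from B requires an offset of -1 semitone, i.e. flat: Bb.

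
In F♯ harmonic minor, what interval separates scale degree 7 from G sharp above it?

Scale degree 7 of F# harmonic minor is E#.
E# up to G#: letters E→G make it a third; 3 semitones makes it minor.

minor third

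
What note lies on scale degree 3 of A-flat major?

C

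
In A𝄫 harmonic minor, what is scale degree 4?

Dbb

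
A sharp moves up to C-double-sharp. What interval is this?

Counting letters A–B–C gives a third.
A#→C## = 4 semitones, exactly the major third.

major third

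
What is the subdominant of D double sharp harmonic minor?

Degree 4 takes the letter 3 steps above D, which is G.
In harmonic minor, degree 4 sits 5 semitones above the tonic. D## + 5 semitones is pitch class 9, spelled on G as G##.

G##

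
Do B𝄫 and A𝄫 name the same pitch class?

No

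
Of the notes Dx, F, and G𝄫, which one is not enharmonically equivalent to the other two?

D##

In 12-tone equal temperament, enharmonic equivalents share a pitch class. D## is pitch class 4; F is pitch class 5; Gbb is pitch class 5.
F and Gbb share pitch class 5, while D## is pitch class 4.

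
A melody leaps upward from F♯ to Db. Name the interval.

diminished sixth

Counting letters F–G–A–B–C–D gives a sixth.
F#→Db = 7 semitones, 2 narrower than the major sixth (9), so diminished.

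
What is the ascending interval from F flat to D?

augmented sixth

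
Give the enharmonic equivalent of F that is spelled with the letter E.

E#

Plain E sits 1 semitone below F, so on the letter E the same pitch needs a sharp: E#.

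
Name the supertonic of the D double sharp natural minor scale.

Degree 2 takes the letter 1 step above D, which is E.
In natural minor, degree 2 sits 2 semitones above the tonic. D## + 2 semitones is pitch class 6, spelled on E as E##.

E##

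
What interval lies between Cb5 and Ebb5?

minor third

Counting letters C–D–E gives a third.
Cb→Ebb = 3 semitones, 1 narrower than the major third (4), so minor.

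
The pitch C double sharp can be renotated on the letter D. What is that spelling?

C## is pitch class 2. The letter D alone is pitch class 2.
Pitch class 2 on D needs no accidental: D.

D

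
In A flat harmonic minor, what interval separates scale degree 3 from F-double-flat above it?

diminished fourth

Scale degree 3 of Ab harmonic minor is Cb.
Cb up to Fbb: letters C→F make it a fourth; 4 semitones makes it diminished.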